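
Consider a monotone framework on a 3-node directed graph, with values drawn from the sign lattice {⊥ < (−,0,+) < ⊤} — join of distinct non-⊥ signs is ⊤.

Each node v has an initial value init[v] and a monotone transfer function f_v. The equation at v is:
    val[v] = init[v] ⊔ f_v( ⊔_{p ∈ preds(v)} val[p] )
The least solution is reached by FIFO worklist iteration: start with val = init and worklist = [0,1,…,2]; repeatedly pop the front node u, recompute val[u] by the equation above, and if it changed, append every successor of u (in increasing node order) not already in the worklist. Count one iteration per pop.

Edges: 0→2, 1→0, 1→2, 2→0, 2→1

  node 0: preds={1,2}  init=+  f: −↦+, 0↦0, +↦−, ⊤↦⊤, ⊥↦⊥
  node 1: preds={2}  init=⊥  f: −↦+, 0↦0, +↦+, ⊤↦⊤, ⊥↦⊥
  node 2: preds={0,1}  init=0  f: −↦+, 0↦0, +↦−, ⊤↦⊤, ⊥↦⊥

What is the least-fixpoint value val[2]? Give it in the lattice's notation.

Iteration log — 7 steps:
  step 1. node 0  ⊔preds=0  new=⊤  old=+  +wl: 
  step 2. node 1  ⊔preds=0  new=0  old=⊥  +wl: 0
  step 3. node 2  ⊔preds=⊤  new=⊤  old=0  +wl: 1
  step 4. node 0  ⊔preds=⊤  new=⊤  stable
  step 5. node 1  ⊔preds=⊤  new=⊤  old=0  +wl: 0,2
  step 6. node 0  ⊔preds=⊤  new=⊤  stable
  step 7. node 2  ⊔preds=⊤  new=⊤  stable

Least fixpoint reached:
  node 0: ⊤
  node 1: ⊤
  node 2: ⊤

⊤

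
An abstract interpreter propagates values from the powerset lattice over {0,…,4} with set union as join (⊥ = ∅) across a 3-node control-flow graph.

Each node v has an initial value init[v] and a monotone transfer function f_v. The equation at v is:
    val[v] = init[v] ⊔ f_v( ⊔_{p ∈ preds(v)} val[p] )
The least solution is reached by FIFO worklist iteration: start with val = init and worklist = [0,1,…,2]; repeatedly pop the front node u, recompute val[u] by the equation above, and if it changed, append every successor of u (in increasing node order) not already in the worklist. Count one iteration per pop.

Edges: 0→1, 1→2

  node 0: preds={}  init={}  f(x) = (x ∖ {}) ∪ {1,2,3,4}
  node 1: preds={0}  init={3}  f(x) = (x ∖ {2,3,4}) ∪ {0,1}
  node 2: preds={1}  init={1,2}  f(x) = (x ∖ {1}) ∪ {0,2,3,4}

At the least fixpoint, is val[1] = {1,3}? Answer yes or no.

no

Iteration log — 3 steps:
  step 1. node 0  ⊔preds={}  new={1,2,3,4}  old={}  +wl: 
  step 2. node 1  ⊔preds={1,2,3,4}  new={0,1,3}  old={3}  +wl: 
  step 3. node 2  ⊔preds={0,1,3}  new={0,1,2,3,4}  old={1,2}  +wl: 

Least fixpoint reached:
  node 0: {1,2,3,4}
  node 1: {0,1,3}
  node 2: {0,1,2,3,4}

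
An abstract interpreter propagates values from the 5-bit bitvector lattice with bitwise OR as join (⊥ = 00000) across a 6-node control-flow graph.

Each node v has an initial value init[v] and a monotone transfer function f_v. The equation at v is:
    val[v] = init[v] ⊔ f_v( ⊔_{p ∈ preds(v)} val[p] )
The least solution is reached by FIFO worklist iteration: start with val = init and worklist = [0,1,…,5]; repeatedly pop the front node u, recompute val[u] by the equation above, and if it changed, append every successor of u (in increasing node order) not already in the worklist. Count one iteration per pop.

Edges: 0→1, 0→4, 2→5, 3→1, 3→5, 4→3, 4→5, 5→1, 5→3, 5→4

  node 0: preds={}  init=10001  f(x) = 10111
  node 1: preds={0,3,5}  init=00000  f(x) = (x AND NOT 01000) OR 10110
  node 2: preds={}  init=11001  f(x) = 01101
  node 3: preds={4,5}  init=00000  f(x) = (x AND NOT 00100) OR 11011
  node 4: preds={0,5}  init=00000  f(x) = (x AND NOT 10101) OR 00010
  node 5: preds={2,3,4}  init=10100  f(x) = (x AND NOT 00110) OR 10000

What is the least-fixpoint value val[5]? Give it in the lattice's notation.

Trace (11 dequeues):
  [1] u=0 | in 00000 | out 10111 | prev 10001 | push {}
  [2] u=1 | in 10111 | out 10111 | prev 00000 | push {}
  [3] u=2 | in 00000 | out 11101 | prev 11001 | push {}
  [4] u=3 | in 10100 | out 11011 | prev 00000 | push {1}
  [5] u=4 | in 10111 | out 00010 | prev 00000 | push {3}
  [6] u=5 | in 11111 | out 11101 | prev 10100 | push {4}
  [7] u=1 | in 11111 | out 10111 | ==
  [8] u=3 | in 11111 | out 11011 | ==
  [9] u=4 | in 11111 | out 01010 | prev 00010 | push {3,5}
  [10] u=3 | in 11111 | out 11011 | ==
  [11] u=5 | in 11111 | out 11101 | ==

Converged values:
  [0] 10111
  [1] 10111
  [2] 11101
  [3] 11011
  [4] 01010
  [5] 11101

11101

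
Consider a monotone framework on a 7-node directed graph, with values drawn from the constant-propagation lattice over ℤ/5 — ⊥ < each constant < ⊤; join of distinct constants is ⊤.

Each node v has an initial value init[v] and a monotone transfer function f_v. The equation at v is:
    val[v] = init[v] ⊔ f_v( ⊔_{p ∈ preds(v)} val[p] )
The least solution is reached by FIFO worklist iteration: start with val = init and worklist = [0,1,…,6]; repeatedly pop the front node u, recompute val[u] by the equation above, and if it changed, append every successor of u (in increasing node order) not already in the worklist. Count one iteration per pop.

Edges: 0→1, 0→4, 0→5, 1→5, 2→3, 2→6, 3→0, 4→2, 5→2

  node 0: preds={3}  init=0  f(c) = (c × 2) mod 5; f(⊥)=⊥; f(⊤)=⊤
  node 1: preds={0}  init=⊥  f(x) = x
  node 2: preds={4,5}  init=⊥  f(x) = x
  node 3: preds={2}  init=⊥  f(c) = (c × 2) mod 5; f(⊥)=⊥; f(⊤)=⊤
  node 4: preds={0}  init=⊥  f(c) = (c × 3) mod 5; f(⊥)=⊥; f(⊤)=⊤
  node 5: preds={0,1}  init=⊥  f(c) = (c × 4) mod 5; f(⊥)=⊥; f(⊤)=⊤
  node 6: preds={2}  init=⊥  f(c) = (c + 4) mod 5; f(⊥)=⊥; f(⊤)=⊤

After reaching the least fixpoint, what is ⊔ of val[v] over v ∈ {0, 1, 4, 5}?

Worklist (11 pops):
  #1 pop 0: in=⊥ → 0 (no change)
  #2 pop 1: in=0 → 0 (was ⊥); enqueue []
  #3 pop 2: in=⊥ → ⊥ (no change)
  #4 pop 3: in=⊥ → ⊥ (no change)
  #5 pop 4: in=0 → 0 (was ⊥); enqueue [2]
  #6 pop 5: in=0 → 0 (was ⊥); enqueue []
  #7 pop 6: in=⊥ → ⊥ (no change)
  #8 pop 2: in=0 → 0 (was ⊥); enqueue [3,6]
  #9 pop 3: in=0 → 0 (was ⊥); enqueue [0]
  #10 pop 6: in=0 → 4 (was ⊥); enqueue []
  #11 pop 0: in=0 → 0 (no change)

Fixpoint:
  val[0] = 0
  val[1] = 0
  val[2] = 0
  val[3] = 0
  val[4] = 0
  val[5] = 0
  val[6] = 4

0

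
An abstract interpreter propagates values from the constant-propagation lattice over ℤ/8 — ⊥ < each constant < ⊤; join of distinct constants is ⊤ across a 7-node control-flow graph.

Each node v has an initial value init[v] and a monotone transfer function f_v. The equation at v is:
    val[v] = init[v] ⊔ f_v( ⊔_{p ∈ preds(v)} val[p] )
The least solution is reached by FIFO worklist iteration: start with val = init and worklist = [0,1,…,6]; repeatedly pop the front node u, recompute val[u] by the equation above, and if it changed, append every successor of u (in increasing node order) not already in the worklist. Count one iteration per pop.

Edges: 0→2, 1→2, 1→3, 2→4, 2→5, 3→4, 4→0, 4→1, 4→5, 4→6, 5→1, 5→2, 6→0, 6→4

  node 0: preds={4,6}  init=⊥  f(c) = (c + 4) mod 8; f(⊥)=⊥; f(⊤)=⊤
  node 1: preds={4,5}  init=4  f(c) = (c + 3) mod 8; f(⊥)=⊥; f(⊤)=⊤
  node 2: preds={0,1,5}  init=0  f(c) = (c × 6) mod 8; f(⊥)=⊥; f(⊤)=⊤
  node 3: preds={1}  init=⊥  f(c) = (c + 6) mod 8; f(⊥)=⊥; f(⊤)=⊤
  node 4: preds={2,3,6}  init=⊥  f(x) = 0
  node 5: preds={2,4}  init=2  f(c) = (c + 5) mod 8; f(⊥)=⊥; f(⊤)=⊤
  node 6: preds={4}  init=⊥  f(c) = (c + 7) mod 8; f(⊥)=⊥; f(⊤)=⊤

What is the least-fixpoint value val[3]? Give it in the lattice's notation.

Iteration log — 11 steps:
  step 1. node 0  ⊔preds=⊥  new=⊥  stable
  step 2. node 1  ⊔preds=2  new=⊤  old=4  +wl: 
  step 3. node 2  ⊔preds=⊤  new=⊤  old=0  +wl: 
  step 4. node 3  ⊔preds=⊤  new=⊤  old=⊥  +wl: 
  step 5. node 4  ⊔preds=⊤  new=0  old=⊥  +wl: 0,1
  step 6. node 5  ⊔preds=⊤  new=⊤  old=2  +wl: 2
  step 7. node 6  ⊔preds=0  new=7  old=⊥  +wl: 4
  step 8. node 0  ⊔preds=⊤  new=⊤  old=⊥  +wl: 
  step 9. node 1  ⊔preds=⊤  new=⊤  stable
  step 10. node 2  ⊔preds=⊤  new=⊤  stable
  step 11. node 4  ⊔preds=⊤  new=0  stable

Least fixpoint reached:
  node 0: ⊤
  node 1: ⊤
  node 2: ⊤
  node 3: ⊤
  node 4: 0
  node 5: ⊤
  node 6: 7

⊤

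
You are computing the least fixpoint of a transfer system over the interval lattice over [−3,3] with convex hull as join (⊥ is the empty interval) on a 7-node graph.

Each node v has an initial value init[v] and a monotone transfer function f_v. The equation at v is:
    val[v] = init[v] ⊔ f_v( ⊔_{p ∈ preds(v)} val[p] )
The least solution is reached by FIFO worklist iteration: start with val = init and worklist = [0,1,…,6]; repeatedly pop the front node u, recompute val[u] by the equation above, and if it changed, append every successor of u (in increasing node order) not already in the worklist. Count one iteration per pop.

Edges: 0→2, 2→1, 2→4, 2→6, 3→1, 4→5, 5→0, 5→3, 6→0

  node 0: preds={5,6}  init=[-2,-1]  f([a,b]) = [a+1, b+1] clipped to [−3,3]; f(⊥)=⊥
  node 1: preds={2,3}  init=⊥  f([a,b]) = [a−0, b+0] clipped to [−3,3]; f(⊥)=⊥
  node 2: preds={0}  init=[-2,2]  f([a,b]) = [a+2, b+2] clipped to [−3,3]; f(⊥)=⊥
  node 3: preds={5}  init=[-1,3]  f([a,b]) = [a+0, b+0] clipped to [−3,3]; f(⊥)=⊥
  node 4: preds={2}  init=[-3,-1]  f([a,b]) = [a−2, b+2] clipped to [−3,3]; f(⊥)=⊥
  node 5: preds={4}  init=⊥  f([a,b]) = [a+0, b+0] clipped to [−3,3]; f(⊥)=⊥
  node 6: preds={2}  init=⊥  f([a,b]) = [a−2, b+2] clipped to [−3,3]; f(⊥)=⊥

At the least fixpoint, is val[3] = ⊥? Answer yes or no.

no

Worklist (13 pops):
  #1 pop 0: in=⊥ → [-2,-1] (no change)
  #2 pop 1: in=[-2,3] → [-2,3] (was ⊥); enqueue []
  #3 pop 2: in=[-2,-1] → [-2,2] (no change)
  #4 pop 3: in=⊥ → [-1,3] (no change)
  #5 pop 4: in=[-2,2] → [-3,3] (was [-3,-1]); enqueue []
  #6 pop 5: in=[-3,3] → [-3,3] (was ⊥); enqueue [0,3]
  #7 pop 6: in=[-2,2] → [-3,3] (was ⊥); enqueue []
  #8 pop 0: in=[-3,3] → [-2,3] (was [-2,-1]); enqueue [2]
  #9 pop 3: in=[-3,3] → [-3,3] (was [-1,3]); enqueue [1]
  #10 pop 2: in=[-2,3] → [-2,3] (was [-2,2]); enqueue [4,6]
  #11 pop 1: in=[-3,3] → [-3,3] (was [-2,3]); enqueue []
  #12 pop 4: in=[-2,3] → [-3,3] (no change)
  #13 pop 6: in=[-2,3] → [-3,3] (no change)

Fixpoint:
  val[0] = [-2,3]
  val[1] = [-3,3]
  val[2] = [-2,3]
  val[3] = [-3,3]
  val[4] = [-3,3]
  val[5] = [-3,3]
  val[6] = [-3,3]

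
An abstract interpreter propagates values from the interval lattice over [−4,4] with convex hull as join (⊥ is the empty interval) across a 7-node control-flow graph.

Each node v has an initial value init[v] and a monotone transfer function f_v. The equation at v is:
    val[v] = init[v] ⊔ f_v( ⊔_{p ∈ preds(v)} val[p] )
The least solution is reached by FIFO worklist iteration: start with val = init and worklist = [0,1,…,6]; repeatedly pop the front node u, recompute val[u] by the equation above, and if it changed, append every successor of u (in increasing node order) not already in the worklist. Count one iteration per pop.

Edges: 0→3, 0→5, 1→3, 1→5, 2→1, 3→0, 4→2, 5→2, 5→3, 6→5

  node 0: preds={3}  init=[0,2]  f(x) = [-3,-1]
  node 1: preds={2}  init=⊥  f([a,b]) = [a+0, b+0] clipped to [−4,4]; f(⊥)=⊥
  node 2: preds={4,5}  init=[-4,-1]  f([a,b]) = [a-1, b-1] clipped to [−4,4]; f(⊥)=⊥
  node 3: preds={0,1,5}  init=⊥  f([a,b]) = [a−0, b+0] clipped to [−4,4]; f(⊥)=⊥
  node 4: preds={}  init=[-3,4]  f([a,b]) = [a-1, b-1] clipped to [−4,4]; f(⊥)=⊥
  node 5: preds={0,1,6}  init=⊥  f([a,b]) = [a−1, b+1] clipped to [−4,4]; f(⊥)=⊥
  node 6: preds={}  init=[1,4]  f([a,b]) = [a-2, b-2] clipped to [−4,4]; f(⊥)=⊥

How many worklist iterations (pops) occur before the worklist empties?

13

Worklist (13 pops):
  #1 pop 0: in=⊥ → [-3,2] (was [0,2]); enqueue []
  #2 pop 1: in=[-4,-1] → [-4,-1] (was ⊥); enqueue []
  #3 pop 2: in=[-3,4] → [-4,3] (was [-4,-1]); enqueue [1]
  #4 pop 3: in=[-4,2] → [-4,2] (was ⊥); enqueue [0]
  #5 pop 4: in=⊥ → [-3,4] (no change)
  #6 pop 5: in=[-4,4] → [-4,4] (was ⊥); enqueue [2,3]
  #7 pop 6: in=⊥ → [1,4] (no change)
  #8 pop 1: in=[-4,3] → [-4,3] (was [-4,-1]); enqueue [5]
  #9 pop 0: in=[-4,2] → [-3,2] (no change)
  #10 pop 2: in=[-4,4] → [-4,3] (no change)
  #11 pop 3: in=[-4,4] → [-4,4] (was [-4,2]); enqueue [0]
  #12 pop 5: in=[-4,4] → [-4,4] (no change)
  #13 pop 0: in=[-4,4] → [-3,2] (no change)

Fixpoint:
  val[0] = [-3,2]
  val[1] = [-4,3]
  val[2] = [-4,3]
  val[3] = [-4,4]
  val[4] = [-3,4]
  val[5] = [-4,4]
  val[6] = [1,4]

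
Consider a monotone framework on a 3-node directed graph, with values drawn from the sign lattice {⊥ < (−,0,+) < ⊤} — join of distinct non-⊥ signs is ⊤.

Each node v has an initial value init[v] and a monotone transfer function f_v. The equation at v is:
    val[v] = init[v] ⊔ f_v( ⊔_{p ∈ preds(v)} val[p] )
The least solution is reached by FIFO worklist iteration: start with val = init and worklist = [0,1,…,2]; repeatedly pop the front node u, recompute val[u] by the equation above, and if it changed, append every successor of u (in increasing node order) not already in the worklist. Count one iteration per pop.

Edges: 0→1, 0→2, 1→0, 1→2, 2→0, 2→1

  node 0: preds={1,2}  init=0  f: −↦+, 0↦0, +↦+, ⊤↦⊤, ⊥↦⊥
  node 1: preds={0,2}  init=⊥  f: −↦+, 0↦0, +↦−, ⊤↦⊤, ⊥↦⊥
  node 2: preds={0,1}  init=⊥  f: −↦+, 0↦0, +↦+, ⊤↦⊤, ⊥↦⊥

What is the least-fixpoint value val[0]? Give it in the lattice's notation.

0

Trace (5 dequeues):
  [1] u=0 | in ⊥ | out 0 | ==
  [2] u=1 | in 0 | out 0 | prev ⊥ | push {0}
  [3] u=2 | in 0 | out 0 | prev ⊥ | push {1}
  [4] u=0 | in 0 | out 0 | ==
  [5] u=1 | in 0 | out 0 | ==

Converged values:
  [0] 0
  [1] 0
  [2] 0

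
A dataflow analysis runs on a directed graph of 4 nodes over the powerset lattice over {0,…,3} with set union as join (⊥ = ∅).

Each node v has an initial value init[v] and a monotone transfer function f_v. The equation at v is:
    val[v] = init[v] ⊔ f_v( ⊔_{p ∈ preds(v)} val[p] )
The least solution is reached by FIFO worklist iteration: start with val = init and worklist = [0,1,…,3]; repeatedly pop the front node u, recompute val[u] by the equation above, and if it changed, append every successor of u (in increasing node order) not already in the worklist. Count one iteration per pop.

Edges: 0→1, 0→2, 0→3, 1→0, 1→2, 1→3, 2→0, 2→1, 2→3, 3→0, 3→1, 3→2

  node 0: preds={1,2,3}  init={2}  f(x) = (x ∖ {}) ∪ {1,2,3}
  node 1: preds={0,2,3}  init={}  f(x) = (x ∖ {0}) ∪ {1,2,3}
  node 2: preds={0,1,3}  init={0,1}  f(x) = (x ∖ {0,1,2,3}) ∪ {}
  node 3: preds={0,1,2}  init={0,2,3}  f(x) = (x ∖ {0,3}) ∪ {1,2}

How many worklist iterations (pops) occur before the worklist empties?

7

Trace (7 dequeues):
  [1] u=0 | in {0,1,2,3} | out {0,1,2,3} | prev {2} | push {}
  [2] u=1 | in {0,1,2,3} | out {1,2,3} | prev {} | push {0}
  [3] u=2 | in {0,1,2,3} | out {0,1} | ==
  [4] u=3 | in {0,1,2,3} | out {0,1,2,3} | prev {0,2,3} | push {1,2}
  [5] u=0 | in {0,1,2,3} | out {0,1,2,3} | ==
  [6] u=1 | in {0,1,2,3} | out {1,2,3} | ==
  [7] u=2 | in {0,1,2,3} | out {0,1} | ==

Converged values:
  [0] {0,1,2,3}
  [1] {1,2,3}
  [2] {0,1}
  [3] {0,1,2,3}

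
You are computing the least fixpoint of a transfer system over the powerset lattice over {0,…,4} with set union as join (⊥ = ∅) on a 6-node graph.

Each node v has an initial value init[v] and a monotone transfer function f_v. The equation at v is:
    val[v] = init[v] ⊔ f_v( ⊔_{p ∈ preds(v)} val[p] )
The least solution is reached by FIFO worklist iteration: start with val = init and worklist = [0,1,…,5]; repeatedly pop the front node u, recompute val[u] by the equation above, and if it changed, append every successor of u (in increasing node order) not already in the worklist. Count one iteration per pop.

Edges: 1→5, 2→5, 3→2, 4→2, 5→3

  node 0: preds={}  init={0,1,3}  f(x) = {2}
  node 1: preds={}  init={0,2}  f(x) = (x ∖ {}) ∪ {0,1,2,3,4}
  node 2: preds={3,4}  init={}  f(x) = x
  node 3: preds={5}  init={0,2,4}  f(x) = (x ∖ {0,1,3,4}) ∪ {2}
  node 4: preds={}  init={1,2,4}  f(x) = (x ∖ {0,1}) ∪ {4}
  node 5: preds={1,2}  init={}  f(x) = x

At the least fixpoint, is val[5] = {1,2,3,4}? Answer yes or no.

no

Iteration log — 7 steps:
  step 1. node 0  ⊔preds={}  new={0,1,2,3}  old={0,1,3}  +wl: 
  step 2. node 1  ⊔preds={}  new={0,1,2,3,4}  old={0,2}  +wl: 
  step 3. node 2  ⊔preds={0,1,2,4}  new={0,1,2,4}  old={}  +wl: 
  step 4. node 3  ⊔preds={}  new={0,2,4}  stable
  step 5. node 4  ⊔preds={}  new={1,2,4}  stable
  step 6. node 5  ⊔preds={0,1,2,3,4}  new={0,1,2,3,4}  old={}  +wl: 3
  step 7. node 3  ⊔preds={0,1,2,3,4}  new={0,2,4}  stable

Least fixpoint reached:
  node 0: {0,1,2,3}
  node 1: {0,1,2,3,4}
  node 2: {0,1,2,4}
  node 3: {0,2,4}
  node 4: {1,2,4}
  node 5: {0,1,2,3,4}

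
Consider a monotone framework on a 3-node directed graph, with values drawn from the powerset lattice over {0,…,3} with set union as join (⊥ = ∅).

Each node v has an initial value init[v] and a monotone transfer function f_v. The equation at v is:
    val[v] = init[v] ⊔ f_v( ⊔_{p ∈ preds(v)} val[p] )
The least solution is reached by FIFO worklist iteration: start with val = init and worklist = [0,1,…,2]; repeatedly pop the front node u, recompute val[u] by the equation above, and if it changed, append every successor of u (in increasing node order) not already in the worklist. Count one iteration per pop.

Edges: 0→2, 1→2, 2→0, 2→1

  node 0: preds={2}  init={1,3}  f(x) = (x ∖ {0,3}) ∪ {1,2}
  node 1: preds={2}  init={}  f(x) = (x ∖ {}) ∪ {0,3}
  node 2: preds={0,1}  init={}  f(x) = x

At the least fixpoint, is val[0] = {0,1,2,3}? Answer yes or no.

no

Trace (6 dequeues):
  [1] u=0 | in {} | out {1,2,3} | prev {1,3} | push {}
  [2] u=1 | in {} | out {0,3} | prev {} | push {}
  [3] u=2 | in {0,1,2,3} | out {0,1,2,3} | prev {} | push {0,1}
  [4] u=0 | in {0,1,2,3} | out {1,2,3} | ==
  [5] u=1 | in {0,1,2,3} | out {0,1,2,3} | prev {0,3} | push {2}
  [6] u=2 | in {0,1,2,3} | out {0,1,2,3} | ==

Converged values:
  [0] {1,2,3}
  [1] {0,1,2,3}
  [2] {0,1,2,3}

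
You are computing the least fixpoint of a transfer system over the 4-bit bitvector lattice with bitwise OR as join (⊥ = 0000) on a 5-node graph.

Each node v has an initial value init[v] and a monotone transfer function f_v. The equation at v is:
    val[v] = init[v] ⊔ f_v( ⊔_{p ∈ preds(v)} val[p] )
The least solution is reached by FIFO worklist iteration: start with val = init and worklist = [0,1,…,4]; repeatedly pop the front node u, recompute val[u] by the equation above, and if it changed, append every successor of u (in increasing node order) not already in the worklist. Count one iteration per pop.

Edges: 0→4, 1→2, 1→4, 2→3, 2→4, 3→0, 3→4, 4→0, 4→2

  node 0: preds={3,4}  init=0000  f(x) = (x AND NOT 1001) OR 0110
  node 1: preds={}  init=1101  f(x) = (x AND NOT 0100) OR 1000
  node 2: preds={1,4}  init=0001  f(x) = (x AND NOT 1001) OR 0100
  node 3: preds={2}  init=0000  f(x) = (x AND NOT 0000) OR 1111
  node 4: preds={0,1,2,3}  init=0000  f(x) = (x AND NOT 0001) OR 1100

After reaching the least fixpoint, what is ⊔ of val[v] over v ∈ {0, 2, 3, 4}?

Trace (9 dequeues):
  [1] u=0 | in 0000 | out 0110 | prev 0000 | push {}
  [2] u=1 | in 0000 | out 1101 | ==
  [3] u=2 | in 1101 | out 0101 | prev 0001 | push {}
  [4] u=3 | in 0101 | out 1111 | prev 0000 | push {0}
  [5] u=4 | in 1111 | out 1110 | prev 0000 | push {2}
  [6] u=0 | in 1111 | out 0110 | ==
  [7] u=2 | in 1111 | out 0111 | prev 0101 | push {3,4}
  [8] u=3 | in 0111 | out 1111 | ==
  [9] u=4 | in 1111 | out 1110 | ==

Converged values:
  [0] 0110
  [1] 1101
  [2] 0111
  [3] 1111
  [4] 1110

1111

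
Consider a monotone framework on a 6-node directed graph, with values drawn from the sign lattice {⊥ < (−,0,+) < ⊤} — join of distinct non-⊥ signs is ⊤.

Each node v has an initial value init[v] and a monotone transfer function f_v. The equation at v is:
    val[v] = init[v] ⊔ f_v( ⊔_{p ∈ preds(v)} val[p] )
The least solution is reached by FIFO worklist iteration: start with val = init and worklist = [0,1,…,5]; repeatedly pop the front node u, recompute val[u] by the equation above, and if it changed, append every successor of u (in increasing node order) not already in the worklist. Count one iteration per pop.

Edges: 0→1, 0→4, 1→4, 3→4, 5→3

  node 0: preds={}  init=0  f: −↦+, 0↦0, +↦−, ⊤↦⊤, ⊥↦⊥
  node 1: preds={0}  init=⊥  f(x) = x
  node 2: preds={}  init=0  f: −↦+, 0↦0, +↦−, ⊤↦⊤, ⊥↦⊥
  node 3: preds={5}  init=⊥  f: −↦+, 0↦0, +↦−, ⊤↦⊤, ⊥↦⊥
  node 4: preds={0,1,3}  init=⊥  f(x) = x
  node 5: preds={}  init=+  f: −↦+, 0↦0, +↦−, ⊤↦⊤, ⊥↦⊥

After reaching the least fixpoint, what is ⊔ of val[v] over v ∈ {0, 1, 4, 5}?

⊤

Worklist (6 pops):
  #1 pop 0: in=⊥ → 0 (no change)
  #2 pop 1: in=0 → 0 (was ⊥); enqueue []
  #3 pop 2: in=⊥ → 0 (no change)
  #4 pop 3: in=+ → − (was ⊥); enqueue []
  #5 pop 4: in=⊤ → ⊤ (was ⊥); enqueue []
  #6 pop 5: in=⊥ → + (no change)

Fixpoint:
  val[0] = 0
  val[1] = 0
  val[2] = 0
  val[3] = −
  val[4] = ⊤
  val[5] = +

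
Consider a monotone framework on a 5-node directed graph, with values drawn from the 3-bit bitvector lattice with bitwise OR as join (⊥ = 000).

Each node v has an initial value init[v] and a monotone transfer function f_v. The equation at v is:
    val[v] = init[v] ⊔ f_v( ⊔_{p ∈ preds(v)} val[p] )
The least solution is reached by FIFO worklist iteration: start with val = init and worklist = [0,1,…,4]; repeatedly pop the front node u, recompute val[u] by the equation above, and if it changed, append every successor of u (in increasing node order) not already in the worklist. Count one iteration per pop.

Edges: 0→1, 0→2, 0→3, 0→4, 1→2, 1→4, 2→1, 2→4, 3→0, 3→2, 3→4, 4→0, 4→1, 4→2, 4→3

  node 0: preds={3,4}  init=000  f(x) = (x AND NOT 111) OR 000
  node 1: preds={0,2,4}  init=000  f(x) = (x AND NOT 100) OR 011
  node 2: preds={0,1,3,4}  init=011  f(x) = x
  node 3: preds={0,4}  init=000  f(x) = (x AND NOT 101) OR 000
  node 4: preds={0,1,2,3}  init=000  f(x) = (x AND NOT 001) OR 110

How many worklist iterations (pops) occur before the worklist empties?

13

Iteration log — 13 steps:
  step 1. node 0  ⊔preds=000  new=000  stable
  step 2. node 1  ⊔preds=011  new=011  old=000  +wl: 
  step 3. node 2  ⊔preds=011  new=011  stable
  step 4. node 3  ⊔preds=000  new=000  stable
  step 5. node 4  ⊔preds=011  new=110  old=000  +wl: 0,1,2,3
  step 6. node 0  ⊔preds=110  new=000  stable
  step 7. node 1  ⊔preds=111  new=011  stable
  step 8. node 2  ⊔preds=111  new=111  old=011  +wl: 1,4
  step 9. node 3  ⊔preds=110  new=010  old=000  +wl: 0,2
  step 10. node 1  ⊔preds=111  new=011  stable
  step 11. node 4  ⊔preds=111  new=110  stable
  step 12. node 0  ⊔preds=110  new=000  stable
  step 13. node 2  ⊔preds=111  new=111  stable

Least fixpoint reached:
  node 0: 000
  node 1: 011
  node 2: 111
  node 3: 010
  node 4: 110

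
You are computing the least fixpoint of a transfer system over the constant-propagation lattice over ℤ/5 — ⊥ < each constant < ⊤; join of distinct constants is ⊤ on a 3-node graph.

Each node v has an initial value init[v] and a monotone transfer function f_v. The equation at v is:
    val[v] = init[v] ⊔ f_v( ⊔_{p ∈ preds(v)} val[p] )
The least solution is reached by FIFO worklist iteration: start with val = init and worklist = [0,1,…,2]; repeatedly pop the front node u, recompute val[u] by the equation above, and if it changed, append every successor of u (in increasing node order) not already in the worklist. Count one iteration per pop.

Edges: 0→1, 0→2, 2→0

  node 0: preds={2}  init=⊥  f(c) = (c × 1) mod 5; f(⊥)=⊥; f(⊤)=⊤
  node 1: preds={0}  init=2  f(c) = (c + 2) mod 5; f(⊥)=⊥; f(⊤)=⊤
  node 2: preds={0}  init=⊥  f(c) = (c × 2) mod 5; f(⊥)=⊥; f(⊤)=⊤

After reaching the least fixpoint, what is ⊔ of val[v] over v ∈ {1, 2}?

2

Trace (3 dequeues):
  [1] u=0 | in ⊥ | out ⊥ | ==
  [2] u=1 | in ⊥ | out 2 | ==
  [3] u=2 | in ⊥ | out ⊥ | ==

Converged values:
  [0] ⊥
  [1] 2
  [2] ⊥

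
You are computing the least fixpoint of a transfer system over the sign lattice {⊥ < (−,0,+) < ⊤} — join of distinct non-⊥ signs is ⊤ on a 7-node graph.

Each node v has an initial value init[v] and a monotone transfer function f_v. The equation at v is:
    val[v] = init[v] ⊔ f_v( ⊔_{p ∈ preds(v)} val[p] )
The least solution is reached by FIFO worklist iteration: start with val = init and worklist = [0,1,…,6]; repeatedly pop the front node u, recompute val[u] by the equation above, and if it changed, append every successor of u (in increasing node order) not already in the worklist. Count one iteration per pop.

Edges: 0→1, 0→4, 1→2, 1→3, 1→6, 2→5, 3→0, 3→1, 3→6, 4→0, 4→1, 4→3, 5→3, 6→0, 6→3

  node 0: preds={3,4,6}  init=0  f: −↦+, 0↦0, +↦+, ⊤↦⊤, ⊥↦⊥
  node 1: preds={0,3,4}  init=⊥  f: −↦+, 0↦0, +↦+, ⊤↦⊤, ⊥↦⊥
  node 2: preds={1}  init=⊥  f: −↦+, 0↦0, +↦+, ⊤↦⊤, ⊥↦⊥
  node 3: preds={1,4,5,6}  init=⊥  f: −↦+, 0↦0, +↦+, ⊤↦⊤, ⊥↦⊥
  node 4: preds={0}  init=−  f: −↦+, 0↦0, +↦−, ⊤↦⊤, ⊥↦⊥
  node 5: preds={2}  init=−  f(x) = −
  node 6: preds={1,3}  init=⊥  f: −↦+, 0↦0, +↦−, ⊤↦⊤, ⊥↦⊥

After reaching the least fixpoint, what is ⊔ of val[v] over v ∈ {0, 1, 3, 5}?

Iteration log — 10 steps:
  step 1. node 0  ⊔preds=−  new=⊤  old=0  +wl: 
  step 2. node 1  ⊔preds=⊤  new=⊤  old=⊥  +wl: 
  step 3. node 2  ⊔preds=⊤  new=⊤  old=⊥  +wl: 
  step 4. node 3  ⊔preds=⊤  new=⊤  old=⊥  +wl: 0,1
  step 5. node 4  ⊔preds=⊤  new=⊤  old=−  +wl: 3
  step 6. node 5  ⊔preds=⊤  new=−  stable
  step 7. node 6  ⊔preds=⊤  new=⊤  old=⊥  +wl: 
  step 8. node 0  ⊔preds=⊤  new=⊤  stable
  step 9. node 1  ⊔preds=⊤  new=⊤  stable
  step 10. node 3  ⊔preds=⊤  new=⊤  stable

Least fixpoint reached:
  node 0: ⊤
  node 1: ⊤
  node 2: ⊤
  node 3: ⊤
  node 4: ⊤
  node 5: −
  node 6: ⊤

⊤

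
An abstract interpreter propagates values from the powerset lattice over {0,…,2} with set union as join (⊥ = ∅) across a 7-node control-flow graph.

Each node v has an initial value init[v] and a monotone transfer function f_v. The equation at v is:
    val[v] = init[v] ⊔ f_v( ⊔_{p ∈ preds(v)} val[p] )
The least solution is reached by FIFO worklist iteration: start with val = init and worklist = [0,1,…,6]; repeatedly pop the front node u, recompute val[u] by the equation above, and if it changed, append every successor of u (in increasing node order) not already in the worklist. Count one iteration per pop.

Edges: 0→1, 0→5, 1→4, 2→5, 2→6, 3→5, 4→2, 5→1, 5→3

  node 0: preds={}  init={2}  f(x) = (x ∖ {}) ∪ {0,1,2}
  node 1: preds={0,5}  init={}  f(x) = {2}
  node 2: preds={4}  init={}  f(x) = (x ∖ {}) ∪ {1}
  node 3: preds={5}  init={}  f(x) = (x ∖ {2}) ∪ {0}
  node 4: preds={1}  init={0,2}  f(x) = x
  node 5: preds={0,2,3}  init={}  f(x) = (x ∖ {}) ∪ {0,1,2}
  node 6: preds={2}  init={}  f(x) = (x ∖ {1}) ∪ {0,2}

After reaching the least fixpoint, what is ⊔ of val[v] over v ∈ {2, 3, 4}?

Worklist (10 pops):
  #1 pop 0: in={} → {0,1,2} (was {2}); enqueue []
  #2 pop 1: in={0,1,2} → {2} (was {}); enqueue []
  #3 pop 2: in={0,2} → {0,1,2} (was {}); enqueue []
  #4 pop 3: in={} → {0} (was {}); enqueue []
  #5 pop 4: in={2} → {0,2} (no change)
  #6 pop 5: in={0,1,2} → {0,1,2} (was {}); enqueue [1,3]
  #7 pop 6: in={0,1,2} → {0,2} (was {}); enqueue []
  #8 pop 1: in={0,1,2} → {2} (no change)
  #9 pop 3: in={0,1,2} → {0,1} (was {0}); enqueue [5]
  #10 pop 5: in={0,1,2} → {0,1,2} (no change)

Fixpoint:
  val[0] = {0,1,2}
  val[1] = {2}
  val[2] = {0,1,2}
  val[3] = {0,1}
  val[4] = {0,2}
  val[5] = {0,1,2}
  val[6] = {0,2}

{0,1,2}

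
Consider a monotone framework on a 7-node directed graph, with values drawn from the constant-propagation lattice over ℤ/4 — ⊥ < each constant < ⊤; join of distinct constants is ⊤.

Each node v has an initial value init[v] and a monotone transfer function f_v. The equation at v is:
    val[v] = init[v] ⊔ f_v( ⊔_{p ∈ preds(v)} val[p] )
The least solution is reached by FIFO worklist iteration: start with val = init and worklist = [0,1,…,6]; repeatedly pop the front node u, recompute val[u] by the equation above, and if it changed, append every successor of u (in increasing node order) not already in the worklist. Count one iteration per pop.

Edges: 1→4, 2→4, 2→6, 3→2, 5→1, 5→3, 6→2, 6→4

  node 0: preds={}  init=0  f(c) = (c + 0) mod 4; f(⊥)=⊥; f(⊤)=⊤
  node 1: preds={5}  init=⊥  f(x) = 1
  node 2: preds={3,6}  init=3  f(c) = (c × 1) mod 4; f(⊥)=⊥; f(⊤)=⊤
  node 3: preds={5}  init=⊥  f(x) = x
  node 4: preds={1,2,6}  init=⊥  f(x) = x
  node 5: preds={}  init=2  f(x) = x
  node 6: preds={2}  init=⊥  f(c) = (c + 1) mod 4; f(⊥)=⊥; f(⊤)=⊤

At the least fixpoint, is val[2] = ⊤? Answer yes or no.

yes

Iteration log — 12 steps:
  step 1. node 0  ⊔preds=⊥  new=0  stable
  step 2. node 1  ⊔preds=2  new=1  old=⊥  +wl: 
  step 3. node 2  ⊔preds=⊥  new=3  stable
  step 4. node 3  ⊔preds=2  new=2  old=⊥  +wl: 2
  step 5. node 4  ⊔preds=⊤  new=⊤  old=⊥  +wl: 
  step 6. node 5  ⊔preds=⊥  new=2  stable
  step 7. node 6  ⊔preds=3  new=0  old=⊥  +wl: 4
  step 8. node 2  ⊔preds=⊤  new=⊤  old=3  +wl: 6
  step 9. node 4  ⊔preds=⊤  new=⊤  stable
  step 10. node 6  ⊔preds=⊤  new=⊤  old=0  +wl: 2,4
  step 11. node 2  ⊔preds=⊤  new=⊤  stable
  step 12. node 4  ⊔preds=⊤  new=⊤  stable

Least fixpoint reached:
  node 0: 0
  node 1: 1
  node 2: ⊤
  node 3: 2
  node 4: ⊤
  node 5: 2
  node 6: ⊤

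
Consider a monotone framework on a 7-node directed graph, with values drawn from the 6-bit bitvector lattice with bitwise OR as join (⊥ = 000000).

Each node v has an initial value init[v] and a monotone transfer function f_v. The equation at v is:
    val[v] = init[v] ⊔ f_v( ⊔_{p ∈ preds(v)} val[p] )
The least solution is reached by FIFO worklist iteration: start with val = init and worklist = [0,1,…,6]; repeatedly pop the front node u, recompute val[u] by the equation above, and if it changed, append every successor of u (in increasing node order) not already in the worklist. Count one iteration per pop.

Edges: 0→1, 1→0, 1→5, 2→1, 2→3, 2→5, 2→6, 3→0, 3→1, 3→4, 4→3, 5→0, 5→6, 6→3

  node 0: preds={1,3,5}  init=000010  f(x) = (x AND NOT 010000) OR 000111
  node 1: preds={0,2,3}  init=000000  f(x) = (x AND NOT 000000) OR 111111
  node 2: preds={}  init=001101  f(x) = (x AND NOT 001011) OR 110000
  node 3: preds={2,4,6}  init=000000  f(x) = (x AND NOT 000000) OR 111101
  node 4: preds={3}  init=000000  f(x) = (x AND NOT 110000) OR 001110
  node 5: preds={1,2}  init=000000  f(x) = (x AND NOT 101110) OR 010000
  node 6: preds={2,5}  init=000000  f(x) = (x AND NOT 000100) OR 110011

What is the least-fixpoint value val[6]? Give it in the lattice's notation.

Trace (13 dequeues):
  [1] u=0 | in 000000 | out 000111 | prev 000010 | push {}
  [2] u=1 | in 001111 | out 111111 | prev 000000 | push {0}
  [3] u=2 | in 000000 | out 111101 | prev 001101 | push {1}
  [4] u=3 | in 111101 | out 111101 | prev 000000 | push {}
  [5] u=4 | in 111101 | out 001111 | prev 000000 | push {3}
  [6] u=5 | in 111111 | out 010001 | prev 000000 | push {}
  [7] u=6 | in 111101 | out 111011 | prev 000000 | push {}
  [8] u=0 | in 111111 | out 101111 | prev 000111 | push {}
  [9] u=1 | in 111111 | out 111111 | ==
  [10] u=3 | in 111111 | out 111111 | prev 111101 | push {0,1,4}
  [11] u=0 | in 111111 | out 101111 | ==
  [12] u=1 | in 111111 | out 111111 | ==
  [13] u=4 | in 111111 | out 001111 | ==

Converged values:
  [0] 101111
  [1] 111111
  [2] 111101
  [3] 111111
  [4] 001111
  [5] 010001
  [6] 111011

111011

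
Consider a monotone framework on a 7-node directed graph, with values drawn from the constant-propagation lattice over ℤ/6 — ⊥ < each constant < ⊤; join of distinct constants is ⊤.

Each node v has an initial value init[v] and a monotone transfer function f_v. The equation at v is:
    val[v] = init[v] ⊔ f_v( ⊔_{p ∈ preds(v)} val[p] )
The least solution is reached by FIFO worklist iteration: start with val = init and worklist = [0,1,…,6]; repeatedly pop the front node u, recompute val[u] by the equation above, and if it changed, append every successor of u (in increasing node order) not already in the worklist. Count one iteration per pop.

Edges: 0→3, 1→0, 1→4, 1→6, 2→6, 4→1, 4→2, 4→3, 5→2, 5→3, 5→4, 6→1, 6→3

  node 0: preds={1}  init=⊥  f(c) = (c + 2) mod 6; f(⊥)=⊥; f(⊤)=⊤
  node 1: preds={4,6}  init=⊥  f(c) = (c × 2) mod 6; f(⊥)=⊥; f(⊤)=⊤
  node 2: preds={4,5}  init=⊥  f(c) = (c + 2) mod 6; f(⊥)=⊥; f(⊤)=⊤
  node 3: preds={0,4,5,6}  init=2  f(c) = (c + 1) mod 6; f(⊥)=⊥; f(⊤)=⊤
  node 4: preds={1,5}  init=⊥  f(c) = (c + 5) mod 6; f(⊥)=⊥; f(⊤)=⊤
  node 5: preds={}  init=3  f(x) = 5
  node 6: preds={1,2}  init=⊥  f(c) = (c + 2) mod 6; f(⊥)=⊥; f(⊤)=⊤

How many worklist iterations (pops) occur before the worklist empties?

16

Iteration log — 16 steps:
  step 1. node 0  ⊔preds=⊥  new=⊥  stable
  step 2. node 1  ⊔preds=⊥  new=⊥  stable
  step 3. node 2  ⊔preds=3  new=5  old=⊥  +wl: 
  step 4. node 3  ⊔preds=3  new=⊤  old=2  +wl: 
  step 5. node 4  ⊔preds=3  new=2  old=⊥  +wl: 1,2,3
  step 6. node 5  ⊔preds=⊥  new=⊤  old=3  +wl: 4
  step 7. node 6  ⊔preds=5  new=1  old=⊥  +wl: 
  step 8. node 1  ⊔preds=⊤  new=⊤  old=⊥  +wl: 0,6
  step 9. node 2  ⊔preds=⊤  new=⊤  old=5  +wl: 
  step 10. node 3  ⊔preds=⊤  new=⊤  stable
  step 11. node 4  ⊔preds=⊤  new=⊤  old=2  +wl: 1,2,3
  step 12. node 0  ⊔preds=⊤  new=⊤  old=⊥  +wl: 
  step 13. node 6  ⊔preds=⊤  new=⊤  old=1  +wl: 
  step 14. node 1  ⊔preds=⊤  new=⊤  stable
  step 15. node 2  ⊔preds=⊤  new=⊤  stable
  step 16. node 3  ⊔preds=⊤  new=⊤  stable

Least fixpoint reached:
  node 0: ⊤
  node 1: ⊤
  node 2: ⊤
  node 3: ⊤
  node 4: ⊤
  node 5: ⊤
  node 6: ⊤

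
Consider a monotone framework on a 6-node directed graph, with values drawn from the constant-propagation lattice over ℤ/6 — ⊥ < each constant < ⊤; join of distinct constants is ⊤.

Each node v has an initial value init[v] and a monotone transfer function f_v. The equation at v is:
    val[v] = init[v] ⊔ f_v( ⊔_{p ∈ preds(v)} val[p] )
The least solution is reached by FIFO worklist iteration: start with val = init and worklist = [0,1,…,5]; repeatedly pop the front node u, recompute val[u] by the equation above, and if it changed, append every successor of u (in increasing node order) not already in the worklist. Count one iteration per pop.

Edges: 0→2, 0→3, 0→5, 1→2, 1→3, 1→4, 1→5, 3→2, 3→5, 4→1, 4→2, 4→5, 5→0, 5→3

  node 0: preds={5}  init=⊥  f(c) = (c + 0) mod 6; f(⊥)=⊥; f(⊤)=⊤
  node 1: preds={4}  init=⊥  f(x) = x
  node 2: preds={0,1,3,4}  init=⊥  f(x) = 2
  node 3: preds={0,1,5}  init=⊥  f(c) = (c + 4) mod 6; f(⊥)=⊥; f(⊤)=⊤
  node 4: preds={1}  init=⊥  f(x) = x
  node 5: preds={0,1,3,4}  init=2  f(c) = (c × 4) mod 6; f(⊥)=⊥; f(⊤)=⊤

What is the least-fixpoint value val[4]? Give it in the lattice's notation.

Trace (11 dequeues):
  [1] u=0 | in 2 | out 2 | prev ⊥ | push {}
  [2] u=1 | in ⊥ | out ⊥ | ==
  [3] u=2 | in 2 | out 2 | prev ⊥ | push {}
  [4] u=3 | in 2 | out 0 | prev ⊥ | push {2}
  [5] u=4 | in ⊥ | out ⊥ | ==
  [6] u=5 | in ⊤ | out ⊤ | prev 2 | push {0,3}
  [7] u=2 | in ⊤ | out 2 | ==
  [8] u=0 | in ⊤ | out ⊤ | prev 2 | push {2,5}
  [9] u=3 | in ⊤ | out ⊤ | prev 0 | push {}
  [10] u=2 | in ⊤ | out 2 | ==
  [11] u=5 | in ⊤ | out ⊤ | ==

Converged values:
  [0] ⊤
  [1] ⊥
  [2] 2
  [3] ⊤
  [4] ⊥
  [5] ⊤

⊥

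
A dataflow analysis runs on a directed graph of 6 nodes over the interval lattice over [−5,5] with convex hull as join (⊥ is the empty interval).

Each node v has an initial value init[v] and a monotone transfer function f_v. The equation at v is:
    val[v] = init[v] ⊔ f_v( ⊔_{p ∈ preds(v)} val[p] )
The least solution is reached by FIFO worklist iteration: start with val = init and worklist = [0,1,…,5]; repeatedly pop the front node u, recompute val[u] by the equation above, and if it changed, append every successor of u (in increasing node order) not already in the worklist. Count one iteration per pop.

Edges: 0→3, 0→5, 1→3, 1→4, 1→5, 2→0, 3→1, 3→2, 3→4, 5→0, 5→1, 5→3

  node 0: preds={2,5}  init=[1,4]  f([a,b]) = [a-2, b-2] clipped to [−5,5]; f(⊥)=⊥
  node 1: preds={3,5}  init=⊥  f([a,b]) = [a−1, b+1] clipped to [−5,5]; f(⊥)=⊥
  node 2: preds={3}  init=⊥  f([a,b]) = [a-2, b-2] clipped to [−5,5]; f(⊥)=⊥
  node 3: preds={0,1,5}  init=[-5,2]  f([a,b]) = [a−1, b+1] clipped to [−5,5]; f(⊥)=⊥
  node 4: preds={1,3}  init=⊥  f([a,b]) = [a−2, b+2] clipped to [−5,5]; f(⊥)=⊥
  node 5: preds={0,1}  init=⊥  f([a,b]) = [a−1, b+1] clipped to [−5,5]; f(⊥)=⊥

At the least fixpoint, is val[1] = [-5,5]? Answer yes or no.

yes

Trace (13 dequeues):
  [1] u=0 | in ⊥ | out [1,4] | ==
  [2] u=1 | in [-5,2] | out [-5,3] | prev ⊥ | push {}
  [3] u=2 | in [-5,2] | out [-5,0] | prev ⊥ | push {0}
  [4] u=3 | in [-5,4] | out [-5,5] | prev [-5,2] | push {1,2}
  [5] u=4 | in [-5,5] | out [-5,5] | prev ⊥ | push {}
  [6] u=5 | in [-5,4] | out [-5,5] | prev ⊥ | push {3}
  [7] u=0 | in [-5,5] | out [-5,4] | prev [1,4] | push {5}
  [8] u=1 | in [-5,5] | out [-5,5] | prev [-5,3] | push {4}
  [9] u=2 | in [-5,5] | out [-5,3] | prev [-5,0] | push {0}
  [10] u=3 | in [-5,5] | out [-5,5] | ==
  [11] u=5 | in [-5,5] | out [-5,5] | ==
  [12] u=4 | in [-5,5] | out [-5,5] | ==
  [13] u=0 | in [-5,5] | out [-5,4] | ==

Converged values:
  [0] [-5,4]
  [1] [-5,5]
  [2] [-5,3]
  [3] [-5,5]
  [4] [-5,5]
  [5] [-5,5]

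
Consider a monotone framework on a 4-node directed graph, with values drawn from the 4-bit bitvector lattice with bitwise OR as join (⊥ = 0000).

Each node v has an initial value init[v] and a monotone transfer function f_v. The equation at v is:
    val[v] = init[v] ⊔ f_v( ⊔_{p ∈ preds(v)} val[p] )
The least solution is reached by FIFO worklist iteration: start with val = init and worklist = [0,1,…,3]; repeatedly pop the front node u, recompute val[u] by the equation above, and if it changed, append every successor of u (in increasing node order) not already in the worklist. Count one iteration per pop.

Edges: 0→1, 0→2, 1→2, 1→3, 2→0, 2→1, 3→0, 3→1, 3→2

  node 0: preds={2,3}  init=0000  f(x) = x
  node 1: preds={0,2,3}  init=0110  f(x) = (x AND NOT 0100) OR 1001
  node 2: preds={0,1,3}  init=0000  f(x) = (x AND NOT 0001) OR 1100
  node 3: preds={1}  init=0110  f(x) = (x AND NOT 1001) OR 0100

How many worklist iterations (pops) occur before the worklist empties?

Trace (7 dequeues):
  [1] u=0 | in 0110 | out 0110 | prev 0000 | push {}
  [2] u=1 | in 0110 | out 1111 | prev 0110 | push {}
  [3] u=2 | in 1111 | out 1110 | prev 0000 | push {0,1}
  [4] u=3 | in 1111 | out 0110 | ==
  [5] u=0 | in 1110 | out 1110 | prev 0110 | push {2}
  [6] u=1 | in 1110 | out 1111 | ==
  [7] u=2 | in 1111 | out 1110 | ==

Converged values:
  [0] 1110
  [1] 1111
  [2] 1110
  [3] 0110

7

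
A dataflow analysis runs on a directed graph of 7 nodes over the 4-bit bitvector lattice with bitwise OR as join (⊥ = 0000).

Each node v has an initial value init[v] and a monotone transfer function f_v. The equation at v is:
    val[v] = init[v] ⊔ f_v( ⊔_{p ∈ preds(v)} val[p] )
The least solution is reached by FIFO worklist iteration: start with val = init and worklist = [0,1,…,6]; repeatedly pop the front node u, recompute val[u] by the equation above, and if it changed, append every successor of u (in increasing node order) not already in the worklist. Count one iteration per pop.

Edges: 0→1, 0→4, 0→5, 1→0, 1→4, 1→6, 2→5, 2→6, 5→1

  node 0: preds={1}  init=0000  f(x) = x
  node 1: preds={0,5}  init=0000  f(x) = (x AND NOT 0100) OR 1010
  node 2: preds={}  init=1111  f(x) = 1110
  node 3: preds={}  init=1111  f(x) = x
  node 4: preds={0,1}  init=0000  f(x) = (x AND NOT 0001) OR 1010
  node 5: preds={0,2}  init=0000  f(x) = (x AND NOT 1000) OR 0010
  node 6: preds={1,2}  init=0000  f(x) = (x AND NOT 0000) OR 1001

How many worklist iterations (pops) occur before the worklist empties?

16

Trace (16 dequeues):
  [1] u=0 | in 0000 | out 0000 | ==
  [2] u=1 | in 0000 | out 1010 | prev 0000 | push {0}
  [3] u=2 | in 0000 | out 1111 | ==
  [4] u=3 | in 0000 | out 1111 | ==
  [5] u=4 | in 1010 | out 1010 | prev 0000 | push {}
  [6] u=5 | in 1111 | out 0111 | prev 0000 | push {1}
  [7] u=6 | in 1111 | out 1111 | prev 0000 | push {}
  [8] u=0 | in 1010 | out 1010 | prev 0000 | push {4,5}
  [9] u=1 | in 1111 | out 1011 | prev 1010 | push {0,6}
  [10] u=4 | in 1011 | out 1010 | ==
  [11] u=5 | in 1111 | out 0111 | ==
  [12] u=0 | in 1011 | out 1011 | prev 1010 | push {1,4,5}
  [13] u=6 | in 1111 | out 1111 | ==
  [14] u=1 | in 1111 | out 1011 | ==
  [15] u=4 | in 1011 | out 1010 | ==
  [16] u=5 | in 1111 | out 0111 | ==

Converged values:
  [0] 1011
  [1] 1011
  [2] 1111
  [3] 1111
  [4] 1010
  [5] 0111
  [6] 1111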